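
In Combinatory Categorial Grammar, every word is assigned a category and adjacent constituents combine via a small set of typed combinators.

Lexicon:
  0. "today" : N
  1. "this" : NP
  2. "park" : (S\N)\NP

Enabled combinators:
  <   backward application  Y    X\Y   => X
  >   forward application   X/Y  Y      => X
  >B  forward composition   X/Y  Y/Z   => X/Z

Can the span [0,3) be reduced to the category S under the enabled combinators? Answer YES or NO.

YES

[0,3] S   <
  [0,1] "today" : N
  [1,3] S\N   <
    [1,2] "this" : NP
    [2,3] "park" : (S\N)\NP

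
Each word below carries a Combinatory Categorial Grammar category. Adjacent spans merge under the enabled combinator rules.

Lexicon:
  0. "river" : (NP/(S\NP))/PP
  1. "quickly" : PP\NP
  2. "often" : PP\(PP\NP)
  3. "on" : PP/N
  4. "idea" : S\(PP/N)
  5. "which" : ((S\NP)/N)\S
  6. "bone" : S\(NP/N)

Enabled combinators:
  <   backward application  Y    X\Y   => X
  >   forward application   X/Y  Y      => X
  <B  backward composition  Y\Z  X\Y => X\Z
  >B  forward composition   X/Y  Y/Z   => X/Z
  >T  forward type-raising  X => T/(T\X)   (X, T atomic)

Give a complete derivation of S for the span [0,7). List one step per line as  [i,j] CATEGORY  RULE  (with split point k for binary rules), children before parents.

[0,1] (NP/(S\NP))/PP  lex  "river"
[1,2] PP\NP  lex  "quickly"
[2,3] PP\(PP\NP)  lex  "often"
[1,3] PP  <  k=2
[0,3] NP/(S\NP)  >  k=1
[3,4] PP/N  lex  "on"
[4,5] S\(PP/N)  lex  "idea"
[3,5] S  <  k=4
[5,6] ((S\NP)/N)\S  lex  "which"
[3,6] (S\NP)/N  <  k=5
[0,6] NP/N  >B  k=3
[6,7] S\(NP/N)  lex  "bone"
[0,7] S  <  k=6

[0,7] S   <
  [0,6] NP/N   >B
    [0,3] NP/(S\NP)   >
      [0,1] "river" : (NP/(S\NP))/PP
      [1,3] PP   <
        [1,2] "quickly" : PP\NP
        [2,3] "often" : PP\(PP\NP)
    [3,6] (S\NP)/N   <
      [3,5] S   <
        [3,4] "on" : PP/N
        [4,5] "idea" : S\(PP/N)
      [5,6] "which" : ((S\NP)/N)\S
  [6,7] "bone" : S\(NP/N)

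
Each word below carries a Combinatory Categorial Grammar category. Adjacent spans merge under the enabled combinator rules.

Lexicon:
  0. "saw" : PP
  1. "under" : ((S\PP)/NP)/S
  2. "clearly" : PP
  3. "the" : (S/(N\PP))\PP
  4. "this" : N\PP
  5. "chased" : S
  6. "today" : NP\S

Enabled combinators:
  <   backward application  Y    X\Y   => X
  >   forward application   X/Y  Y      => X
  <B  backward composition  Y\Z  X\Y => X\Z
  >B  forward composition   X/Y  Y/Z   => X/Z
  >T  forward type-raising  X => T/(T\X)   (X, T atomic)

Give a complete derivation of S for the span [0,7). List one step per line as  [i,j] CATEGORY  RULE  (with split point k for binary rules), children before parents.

[0,1] PP  lex  "saw"
[0,1] S/(S\PP)  >T
[1,2] ((S\PP)/NP)/S  lex  "under"
[2,3] PP  lex  "clearly"
[3,4] (S/(N\PP))\PP  lex  "the"
[2,4] S/(N\PP)  <  k=3
[4,5] N\PP  lex  "this"
[2,5] S  >  k=4
[1,5] (S\PP)/NP  >  k=2
[5,6] S  lex  "chased"
[6,7] NP\S  lex  "today"
[5,7] NP  <  k=6
[1,7] S\PP  >  k=5
[0,7] S  >  k=1

[0,7] S   >
  [0,1] S/(S\PP)   >T
    [0,1] "saw" : PP
  [1,7] S\PP   >
    [1,5] (S\PP)/NP   >
      [1,2] "under" : ((S\PP)/NP)/S
      [2,5] S   >
        [2,4] S/(N\PP)   <
          [2,3] "clearly" : PP
          [3,4] "the" : (S/(N\PP))\PP
        [4,5] "this" : N\PP
    [5,7] NP   <
      [5,6] "chased" : S
      [6,7] "today" : NP\S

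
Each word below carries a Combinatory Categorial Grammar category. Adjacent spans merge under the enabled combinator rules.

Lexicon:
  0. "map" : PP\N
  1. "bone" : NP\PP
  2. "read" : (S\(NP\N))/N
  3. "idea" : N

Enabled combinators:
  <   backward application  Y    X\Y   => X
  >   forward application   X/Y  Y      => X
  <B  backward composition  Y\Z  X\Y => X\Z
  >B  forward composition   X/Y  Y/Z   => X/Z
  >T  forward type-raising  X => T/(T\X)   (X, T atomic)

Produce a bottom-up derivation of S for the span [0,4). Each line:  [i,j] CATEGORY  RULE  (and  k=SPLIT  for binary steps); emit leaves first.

[0,1] PP\N  lex  "map"
[1,2] NP\PP  lex  "bone"
[0,2] NP\N  <B  k=1
[2,3] (S\(NP\N))/N  lex  "read"
[3,4] N  lex  "idea"
[2,4] S\(NP\N)  >  k=3
[0,4] S  <  k=2

[0,4] S   <
  [0,2] NP\N   <B
    [0,1] "map" : PP\N
    [1,2] "bone" : NP\PP
  [2,4] S\(NP\N)   >
    [2,3] "read" : (S\(NP\N))/N
    [3,4] "idea" : N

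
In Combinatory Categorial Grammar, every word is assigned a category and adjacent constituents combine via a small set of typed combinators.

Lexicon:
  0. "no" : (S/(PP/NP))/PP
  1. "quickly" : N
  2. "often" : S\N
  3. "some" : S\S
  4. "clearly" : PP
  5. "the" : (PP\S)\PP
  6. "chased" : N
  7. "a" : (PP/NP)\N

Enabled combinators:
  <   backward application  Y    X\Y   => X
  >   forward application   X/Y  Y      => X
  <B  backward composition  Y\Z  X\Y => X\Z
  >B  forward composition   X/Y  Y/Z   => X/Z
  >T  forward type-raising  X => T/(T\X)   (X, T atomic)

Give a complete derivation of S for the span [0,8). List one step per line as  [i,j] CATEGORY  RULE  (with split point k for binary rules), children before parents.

[0,1] (S/(PP/NP))/PP  lex  "no"
[1,2] N  lex  "quickly"
[1,2] PP/(PP\N)  >T
[2,3] S\N  lex  "often"
[3,4] S\S  lex  "some"
[2,4] S\N  <B  k=3
[4,5] PP  lex  "clearly"
[5,6] (PP\S)\PP  lex  "the"
[4,6] PP\S  <  k=5
[2,6] PP\N  <B  k=4
[1,6] PP  >  k=2
[0,6] S/(PP/NP)  >  k=1
[6,7] N  lex  "chased"
[7,8] (PP/NP)\N  lex  "a"
[6,8] PP/NP  <  k=7
[0,8] S  >  k=6

[0,8] S   >
  [0,6] S/(PP/NP)   >
    [0,1] "no" : (S/(PP/NP))/PP
    [1,6] PP   >
      [1,2] PP/(PP\N)   >T
        [1,2] "quickly" : N
      [2,6] PP\N   <B
        [2,4] S\N   <B
          [2,3] "often" : S\N
          [3,4] "some" : S\S
        [4,6] PP\S   <
          [4,5] "clearly" : PP
          [5,6] "the" : (PP\S)\PP
  [6,8] PP/NP   <
    [6,7] "chased" : N
    [7,8] "a" : (PP/NP)\N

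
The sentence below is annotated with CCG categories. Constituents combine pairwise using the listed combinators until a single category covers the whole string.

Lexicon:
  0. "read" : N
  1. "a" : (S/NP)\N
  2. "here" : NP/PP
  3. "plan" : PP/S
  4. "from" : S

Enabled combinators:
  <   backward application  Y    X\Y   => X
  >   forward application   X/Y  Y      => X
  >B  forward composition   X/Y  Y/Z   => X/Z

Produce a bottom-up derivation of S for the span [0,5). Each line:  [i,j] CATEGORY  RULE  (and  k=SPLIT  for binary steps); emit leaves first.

[0,1] N  lex  "read"
[1,2] (S/NP)\N  lex  "a"
[0,2] S/NP  <  k=1
[2,3] NP/PP  lex  "here"
[3,4] PP/S  lex  "plan"
[4,5] S  lex  "from"
[3,5] PP  >  k=4
[2,5] NP  >  k=3
[0,5] S  >  k=2

[0,5] S   >
  [0,2] S/NP   <
    [0,1] "read" : N
    [1,2] "a" : (S/NP)\N
  [2,5] NP   >
    [2,3] "here" : NP/PP
    [3,5] PP   >
      [3,4] "plan" : PP/S
      [4,5] "from" : S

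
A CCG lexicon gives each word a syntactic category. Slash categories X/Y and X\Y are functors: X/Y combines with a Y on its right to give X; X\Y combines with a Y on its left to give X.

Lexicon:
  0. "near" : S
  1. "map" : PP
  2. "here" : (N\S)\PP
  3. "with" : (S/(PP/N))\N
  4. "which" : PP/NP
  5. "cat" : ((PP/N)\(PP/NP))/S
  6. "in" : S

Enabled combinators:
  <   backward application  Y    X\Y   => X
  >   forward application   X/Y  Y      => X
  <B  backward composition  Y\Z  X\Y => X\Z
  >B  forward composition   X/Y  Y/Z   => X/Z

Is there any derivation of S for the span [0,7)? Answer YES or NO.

YES

[0,7] S   >
  [0,4] S/(PP/N)   <
    [0,3] N   <
      [0,1] "near" : S
      [1,3] N\S   <
        [1,2] "map" : PP
        [2,3] "here" : (N\S)\PP
    [3,4] "with" : (S/(PP/N))\N
  [4,7] PP/N   <
    [4,5] "which" : PP/NP
    [5,7] (PP/N)\(PP/NP)   >
      [5,6] "cat" : ((PP/N)\(PP/NP))/S
      [6,7] "in" : S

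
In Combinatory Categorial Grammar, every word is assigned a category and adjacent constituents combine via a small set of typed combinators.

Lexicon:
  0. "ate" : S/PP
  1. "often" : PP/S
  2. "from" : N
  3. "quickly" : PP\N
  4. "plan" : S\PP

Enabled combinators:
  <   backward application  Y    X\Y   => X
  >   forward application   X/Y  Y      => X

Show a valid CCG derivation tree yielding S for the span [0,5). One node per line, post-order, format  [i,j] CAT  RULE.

[0,5] S   >
  [0,1] "ate" : S/PP
  [1,5] PP   >
    [1,2] "often" : PP/S
    [2,5] S   <
      [2,4] PP   <
        [2,3] "from" : N
        [3,4] "quickly" : PP\N
      [4,5] "plan" : S\PP

[0,1] S/PP  lex  "ate"
[1,2] PP/S  lex  "often"
[2,3] N  lex  "from"
[3,4] PP\N  lex  "quickly"
[2,4] PP  <  k=3
[4,5] S\PP  lex  "plan"
[2,5] S  <  k=4
[1,5] PP  >  k=2
[0,5] S  >  k=1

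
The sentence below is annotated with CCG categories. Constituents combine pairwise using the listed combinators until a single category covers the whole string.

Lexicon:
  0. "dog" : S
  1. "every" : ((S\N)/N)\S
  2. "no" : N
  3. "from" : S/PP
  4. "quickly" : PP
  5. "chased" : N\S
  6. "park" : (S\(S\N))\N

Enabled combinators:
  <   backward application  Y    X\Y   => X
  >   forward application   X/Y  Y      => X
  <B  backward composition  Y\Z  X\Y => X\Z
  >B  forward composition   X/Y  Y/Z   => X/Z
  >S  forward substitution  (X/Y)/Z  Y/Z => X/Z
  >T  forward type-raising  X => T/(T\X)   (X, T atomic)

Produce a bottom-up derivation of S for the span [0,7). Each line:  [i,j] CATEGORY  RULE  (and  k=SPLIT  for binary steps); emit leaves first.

[0,1] S  lex  "dog"
[1,2] ((S\N)/N)\S  lex  "every"
[0,2] (S\N)/N  <  k=1
[2,3] N  lex  "no"
[0,3] S\N  >  k=2
[3,4] S/PP  lex  "from"
[4,5] PP  lex  "quickly"
[3,5] S  >  k=4
[5,6] N\S  lex  "chased"
[3,6] N  <  k=5
[6,7] (S\(S\N))\N  lex  "park"
[3,7] S\(S\N)  <  k=6
[0,7] S  <  k=3

[0,7] S   <
  [0,3] S\N   >
    [0,2] (S\N)/N   <
      [0,1] "dog" : S
      [1,2] "every" : ((S\N)/N)\S
    [2,3] "no" : N
  [3,7] S\(S\N)   <
    [3,6] N   <
      [3,5] S   >
        [3,4] "from" : S/PP
        [4,5] "quickly" : PP
      [5,6] "chased" : N\S
    [6,7] "park" : (S\(S\N))\N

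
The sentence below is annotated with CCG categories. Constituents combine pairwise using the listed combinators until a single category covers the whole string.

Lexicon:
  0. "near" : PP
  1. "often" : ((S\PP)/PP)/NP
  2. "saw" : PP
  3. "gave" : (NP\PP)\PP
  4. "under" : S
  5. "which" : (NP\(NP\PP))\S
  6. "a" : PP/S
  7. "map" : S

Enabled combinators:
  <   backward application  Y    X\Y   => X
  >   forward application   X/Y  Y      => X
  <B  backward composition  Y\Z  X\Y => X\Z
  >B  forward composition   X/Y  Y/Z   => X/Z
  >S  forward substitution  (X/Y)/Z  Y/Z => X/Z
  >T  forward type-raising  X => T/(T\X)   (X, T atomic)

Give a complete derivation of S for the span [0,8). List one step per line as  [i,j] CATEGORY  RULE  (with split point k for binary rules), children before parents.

[0,8] S   >
  [0,1] S/(S\PP)   >T
    [0,1] "near" : PP
  [1,8] S\PP   >
    [1,6] (S\PP)/PP   >
      [1,2] "often" : ((S\PP)/PP)/NP
      [2,6] NP   <
        [2,4] NP\PP   <
          [2,3] "saw" : PP
          [3,4] "gave" : (NP\PP)\PP
        [4,6] NP\(NP\PP)   <
          [4,5] "under" : S
          [5,6] "which" : (NP\(NP\PP))\S
    [6,8] PP   >
      [6,7] "a" : PP/S
      [7,8] "map" : S

[0,1] PP  lex  "near"
[0,1] S/(S\PP)  >T
[1,2] ((S\PP)/PP)/NP  lex  "often"
[2,3] PP  lex  "saw"
[3,4] (NP\PP)\PP  lex  "gave"
[2,4] NP\PP  <  k=3
[4,5] S  lex  "under"
[5,6] (NP\(NP\PP))\S  lex  "which"
[4,6] NP\(NP\PP)  <  k=5
[2,6] NP  <  k=4
[1,6] (S\PP)/PP  >  k=2
[6,7] PP/S  lex  "a"
[7,8] S  lex  "map"
[6,8] PP  >  k=7
[1,8] S\PP  >  k=6
[0,8] S  >  k=1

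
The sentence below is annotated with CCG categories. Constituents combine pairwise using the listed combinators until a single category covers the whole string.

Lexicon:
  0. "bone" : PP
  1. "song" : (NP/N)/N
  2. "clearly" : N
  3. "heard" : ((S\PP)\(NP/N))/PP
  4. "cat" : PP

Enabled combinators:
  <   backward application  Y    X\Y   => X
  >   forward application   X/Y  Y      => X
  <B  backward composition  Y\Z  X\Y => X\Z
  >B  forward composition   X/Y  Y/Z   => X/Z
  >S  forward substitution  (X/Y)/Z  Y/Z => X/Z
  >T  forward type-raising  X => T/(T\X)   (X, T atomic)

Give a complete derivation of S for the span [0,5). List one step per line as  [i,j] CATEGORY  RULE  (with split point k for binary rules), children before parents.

[0,1] PP  lex  "bone"
[1,2] (NP/N)/N  lex  "song"
[2,3] N  lex  "clearly"
[1,3] NP/N  >  k=2
[3,4] ((S\PP)\(NP/N))/PP  lex  "heard"
[4,5] PP  lex  "cat"
[3,5] (S\PP)\(NP/N)  >  k=4
[1,5] S\PP  <  k=3
[0,5] S  <  k=1

[0,5] S   <
  [0,1] "bone" : PP
  [1,5] S\PP   <
    [1,3] NP/N   >
      [1,2] "song" : (NP/N)/N
      [2,3] "clearly" : N
    [3,5] (S\PP)\(NP/N)   >
      [3,4] "heard" : ((S\PP)\(NP/N))/PP
      [4,5] "cat" : PP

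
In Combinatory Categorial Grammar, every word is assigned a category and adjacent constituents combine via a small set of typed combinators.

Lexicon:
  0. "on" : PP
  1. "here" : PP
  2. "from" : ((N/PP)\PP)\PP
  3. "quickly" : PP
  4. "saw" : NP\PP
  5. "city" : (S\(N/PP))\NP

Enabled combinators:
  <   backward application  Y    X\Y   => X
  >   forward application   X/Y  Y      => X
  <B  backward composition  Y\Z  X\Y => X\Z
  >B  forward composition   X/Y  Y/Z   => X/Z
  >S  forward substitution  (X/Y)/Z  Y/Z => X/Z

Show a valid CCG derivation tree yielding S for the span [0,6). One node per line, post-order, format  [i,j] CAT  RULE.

[0,1] PP  lex  "on"
[1,2] PP  lex  "here"
[2,3] ((N/PP)\PP)\PP  lex  "from"
[1,3] (N/PP)\PP  <  k=2
[0,3] N/PP  <  k=1
[3,4] PP  lex  "quickly"
[4,5] NP\PP  lex  "saw"
[3,5] NP  <  k=4
[5,6] (S\(N/PP))\NP  lex  "city"
[3,6] S\(N/PP)  <  k=5
[0,6] S  <  k=3

[0,6] S   <
  [0,3] N/PP   <
    [0,1] "on" : PP
    [1,3] (N/PP)\PP   <
      [1,2] "here" : PP
      [2,3] "from" : ((N/PP)\PP)\PP
  [3,6] S\(N/PP)   <
    [3,5] NP   <
      [3,4] "quickly" : PP
      [4,5] "saw" : NP\PP
    [5,6] "city" : (S\(N/PP))\NP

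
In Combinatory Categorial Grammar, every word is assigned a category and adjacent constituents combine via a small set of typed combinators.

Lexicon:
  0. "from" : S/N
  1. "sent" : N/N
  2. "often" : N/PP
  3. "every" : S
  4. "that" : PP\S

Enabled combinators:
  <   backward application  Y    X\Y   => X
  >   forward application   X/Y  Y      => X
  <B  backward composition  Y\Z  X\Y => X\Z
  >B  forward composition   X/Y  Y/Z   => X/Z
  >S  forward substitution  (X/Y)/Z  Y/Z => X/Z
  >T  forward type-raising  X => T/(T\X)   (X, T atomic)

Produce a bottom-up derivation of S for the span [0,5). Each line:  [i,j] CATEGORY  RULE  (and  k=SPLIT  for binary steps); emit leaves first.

[0,5] S   >
  [0,2] S/N   >B
    [0,1] "from" : S/N
    [1,2] "sent" : N/N
  [2,5] N   >
    [2,3] "often" : N/PP
    [3,5] PP   >
      [3,4] PP/(PP\S)   >T
        [3,4] "every" : S
      [4,5] "that" : PP\S

[0,1] S/N  lex  "from"
[1,2] N/N  lex  "sent"
[0,2] S/N  >B  k=1
[2,3] N/PP  lex  "often"
[3,4] S  lex  "every"
[3,4] PP/(PP\S)  >T
[4,5] PP\S  lex  "that"
[3,5] PP  >  k=4
[2,5] N  >  k=3
[0,5] S  >  k=2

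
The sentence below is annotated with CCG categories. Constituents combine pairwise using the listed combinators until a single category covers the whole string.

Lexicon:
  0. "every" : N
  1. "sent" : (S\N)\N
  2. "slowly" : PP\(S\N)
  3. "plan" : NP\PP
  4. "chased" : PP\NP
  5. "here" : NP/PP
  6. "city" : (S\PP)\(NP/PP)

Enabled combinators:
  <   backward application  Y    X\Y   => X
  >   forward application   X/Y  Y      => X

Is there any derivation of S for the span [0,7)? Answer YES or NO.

[0,7] S   <
  [0,5] PP   <
    [0,4] NP   <
      [0,3] PP   <
        [0,2] S\N   <
          [0,1] "every" : N
          [1,2] "sent" : (S\N)\N
        [2,3] "slowly" : PP\(S\N)
      [3,4] "plan" : NP\PP
    [4,5] "chased" : PP\NP
  [5,7] S\PP   <
    [5,6] "here" : NP/PP
    [6,7] "city" : (S\PP)\(NP/PP)

YES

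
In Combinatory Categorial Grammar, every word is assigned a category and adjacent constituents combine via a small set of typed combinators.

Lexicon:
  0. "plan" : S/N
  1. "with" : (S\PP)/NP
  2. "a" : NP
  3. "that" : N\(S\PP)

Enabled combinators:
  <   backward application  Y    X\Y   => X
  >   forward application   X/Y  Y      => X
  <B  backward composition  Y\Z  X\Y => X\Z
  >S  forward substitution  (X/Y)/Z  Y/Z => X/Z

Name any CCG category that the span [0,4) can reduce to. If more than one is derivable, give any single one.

S

[0,4] S   >
  [0,1] "plan" : S/N
  [1,4] N   <
    [1,3] S\PP   >
      [1,2] "with" : (S\PP)/NP
      [2,3] "a" : NP
    [3,4] "that" : N\(S\PP)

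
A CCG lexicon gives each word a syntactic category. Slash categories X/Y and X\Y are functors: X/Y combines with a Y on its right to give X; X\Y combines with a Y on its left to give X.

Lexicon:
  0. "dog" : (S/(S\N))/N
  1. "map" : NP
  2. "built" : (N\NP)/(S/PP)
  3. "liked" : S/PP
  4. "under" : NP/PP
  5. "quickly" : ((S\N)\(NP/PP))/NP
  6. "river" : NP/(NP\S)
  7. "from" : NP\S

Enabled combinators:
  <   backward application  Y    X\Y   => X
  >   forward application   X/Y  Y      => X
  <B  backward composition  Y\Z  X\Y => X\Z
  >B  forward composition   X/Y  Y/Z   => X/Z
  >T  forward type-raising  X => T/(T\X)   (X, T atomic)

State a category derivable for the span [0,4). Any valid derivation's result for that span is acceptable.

[0,8] S   >
  [0,4] S/(S\N)   >
    [0,1] "dog" : (S/(S\N))/N
    [1,4] N   <
      [1,2] "map" : NP
      [2,4] N\NP   >
        [2,3] "built" : (N\NP)/(S/PP)
        [3,4] "liked" : S/PP
  [4,8] S\N   <
    [4,5] "under" : NP/PP
    [5,8] (S\N)\(NP/PP)   >
      [5,6] "quickly" : ((S\N)\(NP/PP))/NP
      [6,8] NP   >
        [6,7] "river" : NP/(NP\S)
        [7,8] "from" : NP\S

S/(S\N)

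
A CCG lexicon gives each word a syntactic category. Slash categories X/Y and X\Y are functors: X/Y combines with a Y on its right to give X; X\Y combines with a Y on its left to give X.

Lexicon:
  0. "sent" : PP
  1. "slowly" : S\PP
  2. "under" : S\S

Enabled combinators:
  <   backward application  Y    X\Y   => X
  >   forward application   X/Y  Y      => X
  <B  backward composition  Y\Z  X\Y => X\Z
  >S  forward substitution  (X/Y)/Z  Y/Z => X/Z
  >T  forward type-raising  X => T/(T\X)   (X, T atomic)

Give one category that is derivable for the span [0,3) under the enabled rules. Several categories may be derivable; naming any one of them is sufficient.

S

[0,3] S   <
  [0,1] "sent" : PP
  [1,3] S\PP   <B
    [1,2] "slowly" : S\PP
    [2,3] "under" : S\S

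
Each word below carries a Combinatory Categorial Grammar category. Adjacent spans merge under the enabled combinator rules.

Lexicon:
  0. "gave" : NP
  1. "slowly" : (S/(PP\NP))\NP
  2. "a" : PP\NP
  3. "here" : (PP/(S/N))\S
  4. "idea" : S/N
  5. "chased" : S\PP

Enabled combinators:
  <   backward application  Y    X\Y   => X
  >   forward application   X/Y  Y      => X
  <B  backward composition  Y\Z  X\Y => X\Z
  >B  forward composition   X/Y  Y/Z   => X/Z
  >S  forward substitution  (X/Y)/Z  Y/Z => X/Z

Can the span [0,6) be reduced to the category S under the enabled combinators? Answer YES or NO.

[0,6] S   <
  [0,5] PP   >
    [0,4] PP/(S/N)   <
      [0,3] S   >
        [0,2] S/(PP\NP)   <
          [0,1] "gave" : NP
          [1,2] "slowly" : (S/(PP\NP))\NP
        [2,3] "a" : PP\NP
      [3,4] "here" : (PP/(S/N))\S
    [4,5] "idea" : S/N
  [5,6] "chased" : S\PP

YES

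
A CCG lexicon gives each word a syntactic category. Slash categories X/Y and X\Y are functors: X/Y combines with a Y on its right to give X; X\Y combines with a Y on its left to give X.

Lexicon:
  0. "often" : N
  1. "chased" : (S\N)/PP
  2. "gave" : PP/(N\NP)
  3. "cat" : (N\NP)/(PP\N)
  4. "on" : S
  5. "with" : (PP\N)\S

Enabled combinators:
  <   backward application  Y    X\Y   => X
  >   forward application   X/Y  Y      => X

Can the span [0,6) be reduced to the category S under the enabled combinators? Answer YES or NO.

[0,6] S   <
  [0,1] "often" : N
  [1,6] S\N   >
    [1,2] "chased" : (S\N)/PP
    [2,6] PP   >
      [2,3] "gave" : PP/(N\NP)
      [3,6] N\NP   >
        [3,4] "cat" : (N\NP)/(PP\N)
        [4,6] PP\N   <
          [4,5] "on" : S
          [5,6] "with" : (PP\N)\S

YES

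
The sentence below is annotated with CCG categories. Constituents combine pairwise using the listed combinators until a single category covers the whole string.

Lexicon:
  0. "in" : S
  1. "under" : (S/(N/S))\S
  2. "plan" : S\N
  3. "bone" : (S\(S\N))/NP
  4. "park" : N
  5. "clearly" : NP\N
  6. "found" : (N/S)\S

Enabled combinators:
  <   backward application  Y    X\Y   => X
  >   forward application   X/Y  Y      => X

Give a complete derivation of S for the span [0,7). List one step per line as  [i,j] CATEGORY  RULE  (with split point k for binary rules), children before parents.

[0,7] S   >
  [0,2] S/(N/S)   <
    [0,1] "in" : S
    [1,2] "under" : (S/(N/S))\S
  [2,7] N/S   <
    [2,6] S   <
      [2,3] "plan" : S\N
      [3,6] S\(S\N)   >
        [3,4] "bone" : (S\(S\N))/NP
        [4,6] NP   <
          [4,5] "park" : N
          [5,6] "clearly" : NP\N
    [6,7] "found" : (N/S)\S

[0,1] S  lex  "in"
[1,2] (S/(N/S))\S  lex  "under"
[0,2] S/(N/S)  <  k=1
[2,3] S\N  lex  "plan"
[3,4] (S\(S\N))/NP  lex  "bone"
[4,5] N  lex  "park"
[5,6] NP\N  lex  "clearly"
[4,6] NP  <  k=5
[3,6] S\(S\N)  >  k=4
[2,6] S  <  k=3
[6,7] (N/S)\S  lex  "found"
[2,7] N/S  <  k=6
[0,7] S  >  k=2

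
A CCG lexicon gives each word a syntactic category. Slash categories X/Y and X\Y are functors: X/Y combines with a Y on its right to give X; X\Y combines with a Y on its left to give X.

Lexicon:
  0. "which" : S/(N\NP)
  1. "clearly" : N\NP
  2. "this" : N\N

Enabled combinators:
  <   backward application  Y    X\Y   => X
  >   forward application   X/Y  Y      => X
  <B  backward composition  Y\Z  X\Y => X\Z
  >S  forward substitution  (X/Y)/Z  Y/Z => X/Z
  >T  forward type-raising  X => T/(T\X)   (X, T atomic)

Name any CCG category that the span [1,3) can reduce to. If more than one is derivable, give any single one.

N\NP

[0,3] S   >
  [0,1] "which" : S/(N\NP)
  [1,3] N\NP   <B
    [1,2] "clearly" : N\NP
    [2,3] "this" : N\N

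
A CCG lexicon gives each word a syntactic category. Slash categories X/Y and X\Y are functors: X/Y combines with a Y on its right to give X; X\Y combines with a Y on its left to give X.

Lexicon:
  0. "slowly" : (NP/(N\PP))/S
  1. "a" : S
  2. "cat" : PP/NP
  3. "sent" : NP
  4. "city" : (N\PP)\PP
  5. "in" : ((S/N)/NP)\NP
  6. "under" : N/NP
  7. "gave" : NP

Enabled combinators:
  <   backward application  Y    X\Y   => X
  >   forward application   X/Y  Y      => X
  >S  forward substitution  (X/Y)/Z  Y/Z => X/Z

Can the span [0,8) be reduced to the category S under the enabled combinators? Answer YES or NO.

YES

[0,8] S   >
  [0,7] S/NP   >S
    [0,6] (S/N)/NP   <
      [0,5] NP   >
        [0,2] NP/(N\PP)   >
          [0,1] "slowly" : (NP/(N\PP))/S
          [1,2] "a" : S
        [2,5] N\PP   <
          [2,4] PP   >
            [2,3] "cat" : PP/NP
            [3,4] "sent" : NP
          [4,5] "city" : (N\PP)\PP
      [5,6] "in" : ((S/N)/NP)\NP
    [6,7] "under" : N/NP
  [7,8] "gave" : NP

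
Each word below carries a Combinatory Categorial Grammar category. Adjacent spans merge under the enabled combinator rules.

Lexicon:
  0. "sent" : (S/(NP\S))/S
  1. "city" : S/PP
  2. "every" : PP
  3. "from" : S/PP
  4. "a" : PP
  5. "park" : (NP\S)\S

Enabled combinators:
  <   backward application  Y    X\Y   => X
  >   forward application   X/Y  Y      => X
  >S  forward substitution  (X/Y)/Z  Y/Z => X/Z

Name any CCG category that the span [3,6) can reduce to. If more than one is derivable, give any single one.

NP\S

[0,6] S   >
  [0,3] S/(NP\S)   >
    [0,1] "sent" : (S/(NP\S))/S
    [1,3] S   >
      [1,2] "city" : S/PP
      [2,3] "every" : PP
  [3,6] NP\S   <
    [3,5] S   >
      [3,4] "from" : S/PP
      [4,5] "a" : PP
    [5,6] "park" : (NP\S)\S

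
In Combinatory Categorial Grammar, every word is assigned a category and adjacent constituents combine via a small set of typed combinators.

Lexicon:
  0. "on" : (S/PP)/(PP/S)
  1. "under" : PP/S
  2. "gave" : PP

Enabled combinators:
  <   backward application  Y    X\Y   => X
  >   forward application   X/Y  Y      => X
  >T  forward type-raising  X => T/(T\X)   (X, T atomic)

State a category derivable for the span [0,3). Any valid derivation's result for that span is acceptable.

[0,3] S   >
  [0,2] S/PP   >
    [0,1] "on" : (S/PP)/(PP/S)
    [1,2] "under" : PP/S
  [2,3] "gave" : PP

S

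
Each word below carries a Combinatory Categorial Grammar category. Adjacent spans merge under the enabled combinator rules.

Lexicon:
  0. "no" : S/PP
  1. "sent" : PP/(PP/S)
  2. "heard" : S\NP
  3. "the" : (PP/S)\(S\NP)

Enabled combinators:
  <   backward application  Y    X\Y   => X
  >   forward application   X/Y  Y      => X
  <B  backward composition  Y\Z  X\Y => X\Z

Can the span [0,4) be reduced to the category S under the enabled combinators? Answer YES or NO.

[0,4] S   >
  [0,1] "no" : S/PP
  [1,4] PP   >
    [1,2] "sent" : PP/(PP/S)
    [2,4] PP/S   <
      [2,3] "heard" : S\NP
      [3,4] "the" : (PP/S)\(S\NP)

YES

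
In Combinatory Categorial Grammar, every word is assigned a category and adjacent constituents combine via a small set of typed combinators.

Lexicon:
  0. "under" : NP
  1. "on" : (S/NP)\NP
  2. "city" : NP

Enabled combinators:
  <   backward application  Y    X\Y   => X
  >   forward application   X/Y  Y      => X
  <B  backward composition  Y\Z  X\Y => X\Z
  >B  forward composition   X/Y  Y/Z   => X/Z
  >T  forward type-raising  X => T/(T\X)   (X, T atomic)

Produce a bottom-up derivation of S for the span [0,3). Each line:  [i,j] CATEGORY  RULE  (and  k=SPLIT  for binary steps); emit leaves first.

[0,3] S   >
  [0,2] S/NP   <
    [0,1] "under" : NP
    [1,2] "on" : (S/NP)\NP
  [2,3] "city" : NP

[0,1] NP  lex  "under"
[1,2] (S/NP)\NP  lex  "on"
[0,2] S/NP  <  k=1
[2,3] NP  lex  "city"
[0,3] S  >  k=2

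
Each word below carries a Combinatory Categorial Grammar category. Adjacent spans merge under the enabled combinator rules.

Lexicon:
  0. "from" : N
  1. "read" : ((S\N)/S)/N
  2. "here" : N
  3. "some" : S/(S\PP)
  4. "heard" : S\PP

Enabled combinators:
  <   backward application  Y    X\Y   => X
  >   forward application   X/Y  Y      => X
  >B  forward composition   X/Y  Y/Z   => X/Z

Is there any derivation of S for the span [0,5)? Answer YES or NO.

[0,5] S   <
  [0,1] "from" : N
  [1,5] S\N   >
    [1,3] (S\N)/S   >
      [1,2] "read" : ((S\N)/S)/N
      [2,3] "here" : N
    [3,5] S   >
      [3,4] "some" : S/(S\PP)
      [4,5] "heard" : S\PP

YES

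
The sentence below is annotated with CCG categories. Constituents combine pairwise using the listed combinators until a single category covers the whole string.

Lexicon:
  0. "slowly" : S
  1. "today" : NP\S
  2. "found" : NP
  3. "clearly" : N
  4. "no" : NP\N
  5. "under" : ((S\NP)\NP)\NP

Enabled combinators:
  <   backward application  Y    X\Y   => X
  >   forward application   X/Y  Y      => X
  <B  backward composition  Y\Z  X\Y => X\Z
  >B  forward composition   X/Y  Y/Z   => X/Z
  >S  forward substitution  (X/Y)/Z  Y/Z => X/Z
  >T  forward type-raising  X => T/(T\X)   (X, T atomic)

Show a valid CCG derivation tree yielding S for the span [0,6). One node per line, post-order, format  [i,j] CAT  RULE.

[0,6] S   <
  [0,2] NP   >
    [0,1] NP/(NP\S)   >T
      [0,1] "slowly" : S
    [1,2] "today" : NP\S
  [2,6] S\NP   <
    [2,3] "found" : NP
    [3,6] (S\NP)\NP   <
      [3,5] NP   >
        [3,4] NP/(NP\N)   >T
          [3,4] "clearly" : N
        [4,5] "no" : NP\N
      [5,6] "under" : ((S\NP)\NP)\NP

[0,1] S  lex  "slowly"
[0,1] NP/(NP\S)  >T
[1,2] NP\S  lex  "today"
[0,2] NP  >  k=1
[2,3] NP  lex  "found"
[3,4] N  lex  "clearly"
[3,4] NP/(NP\N)  >T
[4,5] NP\N  lex  "no"
[3,5] NP  >  k=4
[5,6] ((S\NP)\NP)\NP  lex  "under"
[3,6] (S\NP)\NP  <  k=5
[2,6] S\NP  <  k=3
[0,6] S  <  k=2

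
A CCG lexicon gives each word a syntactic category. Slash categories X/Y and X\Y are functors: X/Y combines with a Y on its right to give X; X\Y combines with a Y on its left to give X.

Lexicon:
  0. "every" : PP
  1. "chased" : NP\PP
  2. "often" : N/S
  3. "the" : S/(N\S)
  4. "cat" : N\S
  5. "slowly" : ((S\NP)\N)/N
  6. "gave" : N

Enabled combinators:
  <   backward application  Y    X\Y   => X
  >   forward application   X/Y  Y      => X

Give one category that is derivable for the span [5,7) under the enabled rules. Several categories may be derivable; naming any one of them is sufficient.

(S\NP)\N

[0,7] S   <
  [0,2] NP   <
    [0,1] "every" : PP
    [1,2] "chased" : NP\PP
  [2,7] S\NP   <
    [2,5] N   >
      [2,3] "often" : N/S
      [3,5] S   >
        [3,4] "the" : S/(N\S)
        [4,5] "cat" : N\S
    [5,7] (S\NP)\N   >
      [5,6] "slowly" : ((S\NP)\N)/N
      [6,7] "gave" : N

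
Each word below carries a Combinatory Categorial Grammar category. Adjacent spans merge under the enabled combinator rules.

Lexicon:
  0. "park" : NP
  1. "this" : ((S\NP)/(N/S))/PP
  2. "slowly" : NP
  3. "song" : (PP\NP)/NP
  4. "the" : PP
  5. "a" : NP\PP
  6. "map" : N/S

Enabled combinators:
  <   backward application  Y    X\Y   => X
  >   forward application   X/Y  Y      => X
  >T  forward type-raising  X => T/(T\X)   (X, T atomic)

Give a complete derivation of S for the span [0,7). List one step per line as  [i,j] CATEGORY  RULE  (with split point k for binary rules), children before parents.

[0,7] S   >
  [0,1] S/(S\NP)   >T
    [0,1] "park" : NP
  [1,7] S\NP   >
    [1,6] (S\NP)/(N/S)   >
      [1,2] "this" : ((S\NP)/(N/S))/PP
      [2,6] PP   <
        [2,3] "slowly" : NP
        [3,6] PP\NP   >
          [3,4] "song" : (PP\NP)/NP
          [4,6] NP   >
            [4,5] NP/(NP\PP)   >T
              [4,5] "the" : PP
            [5,6] "a" : NP\PP
    [6,7] "map" : N/S

[0,1] NP  lex  "park"
[0,1] S/(S\NP)  >T
[1,2] ((S\NP)/(N/S))/PP  lex  "this"
[2,3] NP  lex  "slowly"
[3,4] (PP\NP)/NP  lex  "song"
[4,5] PP  lex  "the"
[4,5] NP/(NP\PP)  >T
[5,6] NP\PP  lex  "a"
[4,6] NP  >  k=5
[3,6] PP\NP  >  k=4
[2,6] PP  <  k=3
[1,6] (S\NP)/(N/S)  >  k=2
[6,7] N/S  lex  "map"
[1,7] S\NP  >  k=6
[0,7] S  >  k=1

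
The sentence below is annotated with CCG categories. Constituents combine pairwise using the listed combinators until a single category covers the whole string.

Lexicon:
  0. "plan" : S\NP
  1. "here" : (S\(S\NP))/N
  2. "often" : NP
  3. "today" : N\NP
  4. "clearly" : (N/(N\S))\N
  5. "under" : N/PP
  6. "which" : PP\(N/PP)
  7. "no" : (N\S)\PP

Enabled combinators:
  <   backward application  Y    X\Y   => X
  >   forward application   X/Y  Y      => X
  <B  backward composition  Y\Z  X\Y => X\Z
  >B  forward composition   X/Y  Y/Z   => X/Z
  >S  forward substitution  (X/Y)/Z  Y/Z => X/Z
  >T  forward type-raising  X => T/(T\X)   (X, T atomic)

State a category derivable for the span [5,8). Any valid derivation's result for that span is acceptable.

[0,8] S   <
  [0,1] "plan" : S\NP
  [1,8] S\(S\NP)   >
    [1,2] "here" : (S\(S\NP))/N
    [2,8] N   >
      [2,5] N/(N\S)   <
        [2,4] N   <
          [2,3] "often" : NP
          [3,4] "today" : N\NP
        [4,5] "clearly" : (N/(N\S))\N
      [5,8] N\S   <
        [5,7] PP   <
          [5,6] "under" : N/PP
          [6,7] "which" : PP\(N/PP)
        [7,8] "no" : (N\S)\PP

N\S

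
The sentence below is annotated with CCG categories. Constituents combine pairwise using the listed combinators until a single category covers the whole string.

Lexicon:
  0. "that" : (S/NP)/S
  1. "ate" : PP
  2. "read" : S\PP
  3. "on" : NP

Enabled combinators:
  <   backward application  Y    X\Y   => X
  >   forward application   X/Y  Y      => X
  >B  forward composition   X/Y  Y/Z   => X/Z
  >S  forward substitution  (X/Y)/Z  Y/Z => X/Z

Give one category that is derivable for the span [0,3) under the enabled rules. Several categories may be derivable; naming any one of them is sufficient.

S/NP

[0,4] S   >
  [0,3] S/NP   >
    [0,1] "that" : (S/NP)/S
    [1,3] S   <
      [1,2] "ate" : PP
      [2,3] "read" : S\PP
  [3,4] "on" : NP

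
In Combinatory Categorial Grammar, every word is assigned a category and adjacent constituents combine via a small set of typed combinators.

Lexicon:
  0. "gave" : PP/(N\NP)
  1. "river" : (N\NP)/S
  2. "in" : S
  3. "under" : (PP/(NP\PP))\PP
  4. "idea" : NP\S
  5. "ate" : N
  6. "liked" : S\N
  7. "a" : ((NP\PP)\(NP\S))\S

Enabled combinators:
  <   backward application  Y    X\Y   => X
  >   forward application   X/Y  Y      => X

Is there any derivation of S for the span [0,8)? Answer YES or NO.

PP/(N\NP) (N\NP)/S S (PP/(NP\PP))\PP NP\S N S\N ((NP\PP)\(NP\S))\S
CKY chart[0,8] = {PP}; S ∉ chart

NO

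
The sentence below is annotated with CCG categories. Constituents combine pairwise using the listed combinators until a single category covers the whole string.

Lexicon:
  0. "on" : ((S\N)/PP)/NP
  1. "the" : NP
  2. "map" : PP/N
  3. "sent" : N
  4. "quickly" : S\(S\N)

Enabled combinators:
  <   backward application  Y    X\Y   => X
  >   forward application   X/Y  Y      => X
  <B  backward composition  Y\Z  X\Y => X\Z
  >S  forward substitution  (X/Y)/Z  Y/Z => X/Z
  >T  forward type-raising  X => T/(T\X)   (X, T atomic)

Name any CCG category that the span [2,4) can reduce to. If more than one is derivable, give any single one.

PP

[0,5] S   <
  [0,4] S\N   >
    [0,2] (S\N)/PP   >
      [0,1] "on" : ((S\N)/PP)/NP
      [1,2] "the" : NP
    [2,4] PP   >
      [2,3] "map" : PP/N
      [3,4] "sent" : N
  [4,5] "quickly" : S\(S\N)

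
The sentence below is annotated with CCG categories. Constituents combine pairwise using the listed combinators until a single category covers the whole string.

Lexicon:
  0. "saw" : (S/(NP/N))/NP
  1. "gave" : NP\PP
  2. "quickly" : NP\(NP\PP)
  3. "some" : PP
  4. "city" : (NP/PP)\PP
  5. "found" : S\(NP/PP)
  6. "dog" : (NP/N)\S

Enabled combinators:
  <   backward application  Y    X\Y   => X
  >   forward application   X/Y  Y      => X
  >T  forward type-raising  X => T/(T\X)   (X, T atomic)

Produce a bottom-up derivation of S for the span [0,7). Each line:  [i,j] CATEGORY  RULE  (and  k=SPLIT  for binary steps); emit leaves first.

[0,7] S   >
  [0,3] S/(NP/N)   >
    [0,1] "saw" : (S/(NP/N))/NP
    [1,3] NP   <
      [1,2] "gave" : NP\PP
      [2,3] "quickly" : NP\(NP\PP)
  [3,7] NP/N   <
    [3,6] S   <
      [3,5] NP/PP   <
        [3,4] "some" : PP
        [4,5] "city" : (NP/PP)\PP
      [5,6] "found" : S\(NP/PP)
    [6,7] "dog" : (NP/N)\S

[0,1] (S/(NP/N))/NP  lex  "saw"
[1,2] NP\PP  lex  "gave"
[2,3] NP\(NP\PP)  lex  "quickly"
[1,3] NP  <  k=2
[0,3] S/(NP/N)  >  k=1
[3,4] PP  lex  "some"
[4,5] (NP/PP)\PP  lex  "city"
[3,5] NP/PP  <  k=4
[5,6] S\(NP/PP)  lex  "found"
[3,6] S  <  k=5
[6,7] (NP/N)\S  lex  "dog"
[3,7] NP/N  <  k=6
[0,7] S  >  k=3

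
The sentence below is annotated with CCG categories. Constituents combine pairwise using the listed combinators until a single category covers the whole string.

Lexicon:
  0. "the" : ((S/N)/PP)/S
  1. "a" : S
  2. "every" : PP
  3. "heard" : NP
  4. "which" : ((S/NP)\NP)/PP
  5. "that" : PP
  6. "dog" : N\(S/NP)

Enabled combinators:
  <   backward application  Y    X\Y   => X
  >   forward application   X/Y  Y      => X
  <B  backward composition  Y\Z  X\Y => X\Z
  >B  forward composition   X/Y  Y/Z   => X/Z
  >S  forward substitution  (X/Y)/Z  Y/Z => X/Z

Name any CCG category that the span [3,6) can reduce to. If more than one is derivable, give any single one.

[0,7] S   >
  [0,3] S/N   >
    [0,2] (S/N)/PP   >
      [0,1] "the" : ((S/N)/PP)/S
      [1,2] "a" : S
    [2,3] "every" : PP
  [3,7] N   <
    [3,6] S/NP   <
      [3,4] "heard" : NP
      [4,6] (S/NP)\NP   >
        [4,5] "which" : ((S/NP)\NP)/PP
        [5,6] "that" : PP
    [6,7] "dog" : N\(S/NP)

S/NP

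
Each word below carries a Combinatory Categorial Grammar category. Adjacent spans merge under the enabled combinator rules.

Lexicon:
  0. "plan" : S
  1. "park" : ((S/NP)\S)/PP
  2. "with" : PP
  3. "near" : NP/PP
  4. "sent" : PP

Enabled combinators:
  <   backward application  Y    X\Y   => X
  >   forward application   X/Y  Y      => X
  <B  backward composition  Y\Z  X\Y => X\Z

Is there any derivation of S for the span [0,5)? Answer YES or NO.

YES

[0,5] S   >
  [0,3] S/NP   <
    [0,1] "plan" : S
    [1,3] (S/NP)\S   >
      [1,2] "park" : ((S/NP)\S)/PP
      [2,3] "with" : PP
  [3,5] NP   >
    [3,4] "near" : NP/PP
    [4,5] "sent" : PP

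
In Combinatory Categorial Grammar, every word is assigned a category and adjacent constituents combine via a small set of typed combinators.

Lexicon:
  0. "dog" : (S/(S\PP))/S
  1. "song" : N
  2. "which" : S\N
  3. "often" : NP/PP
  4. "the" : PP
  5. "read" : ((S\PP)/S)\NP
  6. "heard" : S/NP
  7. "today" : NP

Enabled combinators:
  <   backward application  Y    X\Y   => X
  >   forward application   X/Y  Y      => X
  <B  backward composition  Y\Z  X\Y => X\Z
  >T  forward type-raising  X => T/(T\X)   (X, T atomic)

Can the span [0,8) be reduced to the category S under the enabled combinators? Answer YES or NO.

[0,8] S   >
  [0,3] S/(S\PP)   >
    [0,1] "dog" : (S/(S\PP))/S
    [1,3] S   <
      [1,2] "song" : N
      [2,3] "which" : S\N
  [3,8] S\PP   >
    [3,6] (S\PP)/S   <
      [3,5] NP   >
        [3,4] "often" : NP/PP
        [4,5] "the" : PP
      [5,6] "read" : ((S\PP)/S)\NP
    [6,8] S   >
      [6,7] "heard" : S/NP
      [7,8] "today" : NP

YES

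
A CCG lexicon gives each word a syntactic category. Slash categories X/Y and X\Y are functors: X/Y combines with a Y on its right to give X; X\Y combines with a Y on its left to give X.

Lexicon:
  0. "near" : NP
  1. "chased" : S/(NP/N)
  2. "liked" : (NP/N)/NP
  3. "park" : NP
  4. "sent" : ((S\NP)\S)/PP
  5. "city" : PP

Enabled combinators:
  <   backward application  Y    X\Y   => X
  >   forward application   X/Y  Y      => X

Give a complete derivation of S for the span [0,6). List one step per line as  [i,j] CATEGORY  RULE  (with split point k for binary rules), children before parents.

[0,6] S   <
  [0,1] "near" : NP
  [1,6] S\NP   <
    [1,4] S   >
      [1,2] "chased" : S/(NP/N)
      [2,4] NP/N   >
        [2,3] "liked" : (NP/N)/NP
        [3,4] "park" : NP
    [4,6] (S\NP)\S   >
      [4,5] "sent" : ((S\NP)\S)/PP
      [5,6] "city" : PP

[0,1] NP  lex  "near"
[1,2] S/(NP/N)  lex  "chased"
[2,3] (NP/N)/NP  lex  "liked"
[3,4] NP  lex  "park"
[2,4] NP/N  >  k=3
[1,4] S  >  k=2
[4,5] ((S\NP)\S)/PP  lex  "sent"
[5,6] PP  lex  "city"
[4,6] (S\NP)\S  >  k=5
[1,6] S\NP  <  k=4
[0,6] S  <  k=1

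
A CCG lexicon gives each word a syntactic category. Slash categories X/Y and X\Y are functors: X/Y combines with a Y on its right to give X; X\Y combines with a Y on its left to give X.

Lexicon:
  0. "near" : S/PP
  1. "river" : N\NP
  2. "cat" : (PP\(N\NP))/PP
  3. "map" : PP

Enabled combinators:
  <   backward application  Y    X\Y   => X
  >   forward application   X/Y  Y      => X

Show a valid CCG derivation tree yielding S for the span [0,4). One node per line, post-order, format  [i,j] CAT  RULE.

[0,4] S   >
  [0,1] "near" : S/PP
  [1,4] PP   <
    [1,2] "river" : N\NP
    [2,4] PP\(N\NP)   >
      [2,3] "cat" : (PP\(N\NP))/PP
      [3,4] "map" : PP

[0,1] S/PP  lex  "near"
[1,2] N\NP  lex  "river"
[2,3] (PP\(N\NP))/PP  lex  "cat"
[3,4] PP  lex  "map"
[2,4] PP\(N\NP)  >  k=3
[1,4] PP  <  k=2
[0,4] S  >  k=1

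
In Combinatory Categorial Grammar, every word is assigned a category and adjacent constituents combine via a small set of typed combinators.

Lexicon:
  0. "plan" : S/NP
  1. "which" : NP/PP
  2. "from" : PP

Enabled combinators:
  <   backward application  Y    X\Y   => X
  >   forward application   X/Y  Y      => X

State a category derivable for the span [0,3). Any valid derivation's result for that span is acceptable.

[0,3] S   >
  [0,1] "plan" : S/NP
  [1,3] NP   >
    [1,2] "which" : NP/PP
    [2,3] "from" : PP

S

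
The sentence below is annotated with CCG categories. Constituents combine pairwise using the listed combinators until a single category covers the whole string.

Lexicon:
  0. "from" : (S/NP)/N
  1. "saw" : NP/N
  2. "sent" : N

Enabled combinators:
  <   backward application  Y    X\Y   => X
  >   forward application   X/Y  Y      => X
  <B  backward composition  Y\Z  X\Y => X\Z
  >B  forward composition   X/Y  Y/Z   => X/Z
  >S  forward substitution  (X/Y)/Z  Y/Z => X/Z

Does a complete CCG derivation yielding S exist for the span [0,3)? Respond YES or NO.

[0,3] S   >
  [0,2] S/N   >S
    [0,1] "from" : (S/NP)/N
    [1,2] "saw" : NP/N
  [2,3] "sent" : N

YES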